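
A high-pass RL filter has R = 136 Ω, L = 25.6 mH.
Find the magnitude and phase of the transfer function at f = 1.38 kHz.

Step 1 — Angular frequency: ω = 2π·1380 = 8671 rad/s.
Step 2 — Transfer function: H(jω) = jωL/(R + jωL).
Step 3 — Numerator jωL = j·222; denominator R + jωL = 136 + j222.
Step 4 — H = 0.7271 + j0.4455.
Step 5 — Magnitude: |H| = 0.8527 (-1.4 dB); phase: φ = 31.5°.

|H| = 0.8527 (-1.4 dB), φ = 31.5°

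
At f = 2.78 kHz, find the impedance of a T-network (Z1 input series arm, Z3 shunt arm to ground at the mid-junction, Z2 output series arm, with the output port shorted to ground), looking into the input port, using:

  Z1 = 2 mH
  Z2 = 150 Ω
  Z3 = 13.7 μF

Step 1 — Angular frequency: ω = 2π·f = 2π·2780 = 1.747e+04 rad/s.
Step 2 — Component impedances:
  Z1: Z = jωL = j·1.747e+04·0.002 = 0 + j34.93 Ω
  Z2: Z = R = 150 Ω
  Z3: Z = 1/(jωC) = -j/(ω·C) = 0 - j4.179 Ω
Step 3 — With the output port shorted to ground, the output series arm Z2 runs from the junction to ground; the shunt arm Z3 also runs from the junction to ground. They appear in parallel: Z3 || Z2 = 0.1163 - j4.176 Ω.
Step 4 — Series with input arm Z1: Z_in = Z1 + (Z3 || Z2) = 0.1163 + j30.76 Ω = 30.76∠89.8° Ω.

Z = 0.1163 + j30.76 Ω = 30.76∠89.8° Ω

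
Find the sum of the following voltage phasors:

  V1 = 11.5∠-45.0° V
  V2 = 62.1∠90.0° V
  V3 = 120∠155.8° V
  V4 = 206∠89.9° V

Step 1 — Convert each phasor to rectangular form:
  V1 = 11.5·(cos(-45.0°) + j·sin(-45.0°)) = 8.132 - j8.132 V
  V2 = 62.1·(cos(90.0°) + j·sin(90.0°)) = 0 + j62.1 V
  V3 = 120·(cos(155.8°) + j·sin(155.8°)) = -109.5 + j49.19 V
  V4 = 206·(cos(89.9°) + j·sin(89.9°)) = 0.3595 + j206 V
Step 2 — Sum components: V_total = -101 + j309.2 V.
Step 3 — Convert to polar: |V_total| = 325.2 V, ∠V_total = 108.1°.

V_total = 325.2∠108.1° V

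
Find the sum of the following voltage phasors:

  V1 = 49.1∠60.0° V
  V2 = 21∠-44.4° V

Step 1 — Convert each phasor to rectangular form:
  V1 = 49.1·(cos(60.0°) + j·sin(60.0°)) = 24.55 + j42.52 V
  V2 = 21·(cos(-44.4°) + j·sin(-44.4°)) = 15 - j14.69 V
Step 2 — Sum components: V_total = 39.55 + j27.83 V.
Step 3 — Convert to polar: |V_total| = 48.36 V, ∠V_total = 35.1°.

V_total = 48.36∠35.1° V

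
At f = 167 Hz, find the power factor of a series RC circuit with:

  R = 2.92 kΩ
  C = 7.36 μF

Step 1 — Angular frequency: ω = 2π·f = 2π·167 = 1049 rad/s.
Step 2 — Component impedances:
  R: Z = R = 2920 Ω
  C: Z = 1/(jωC) = -j/(ω·C) = 0 - j129.5 Ω
Step 3 — Series combination: Z_total = R + C = 2920 - j129.5 Ω = 2923∠-2.5° Ω.
Step 4 — Power factor: PF = cos(φ) = Re(Z)/|Z| = 2920/2923 = 0.999.
Step 5 — Type: Im(Z) = -129.5 ⇒ leading (phase φ = -2.5°).

PF = 0.999 (leading, φ = -2.5°)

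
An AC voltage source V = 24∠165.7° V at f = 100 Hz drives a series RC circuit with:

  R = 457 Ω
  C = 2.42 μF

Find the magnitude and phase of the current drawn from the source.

Step 1 — Angular frequency: ω = 2π·f = 2π·100 = 628.3 rad/s.
Step 2 — Component impedances:
  R: Z = R = 457 Ω
  C: Z = 1/(jωC) = -j/(ω·C) = 0 - j657.7 Ω
Step 3 — Series combination: Z_total = R + C = 457 - j657.7 Ω = 800.9∠-55.2° Ω.
Step 4 — Source phasor: V = 24∠165.7° V = -23.26 + j5.928 V.
Step 5 — Ohm's law: I = V / Z_total = (-23.26 + j5.928) / (457 - j657.7) = -0.02265 - j0.01962 A.
Step 6 — Convert to polar: |I| = 0.02997 A, ∠I = -139.1°.

I = 0.02997∠-139.1° A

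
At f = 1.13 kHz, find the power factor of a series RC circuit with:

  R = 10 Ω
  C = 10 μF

Step 1 — Angular frequency: ω = 2π·f = 2π·1130 = 7100 rad/s.
Step 2 — Component impedances:
  R: Z = R = 10 Ω
  C: Z = 1/(jωC) = -j/(ω·C) = 0 - j14.08 Ω
Step 3 — Series combination: Z_total = R + C = 10 - j14.08 Ω = 17.27∠-54.6° Ω.
Step 4 — Power factor: PF = cos(φ) = Re(Z)/|Z| = 10/17.273 = 0.5789.
Step 5 — Type: Im(Z) = -14.08 ⇒ leading (phase φ = -54.6°).

PF = 0.5789 (leading, φ = -54.6°)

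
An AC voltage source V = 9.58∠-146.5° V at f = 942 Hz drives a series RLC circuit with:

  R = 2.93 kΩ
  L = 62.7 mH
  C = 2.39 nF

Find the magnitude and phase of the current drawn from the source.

Step 1 — Angular frequency: ω = 2π·f = 2π·942 = 5919 rad/s.
Step 2 — Component impedances:
  R: Z = R = 2930 Ω
  L: Z = jωL = j·5919·0.0627 = 0 + j371.1 Ω
  C: Z = 1/(jωC) = -j/(ω·C) = 0 - j7.069e+04 Ω
Step 3 — Series combination: Z_total = R + L + C = 2930 - j7.032e+04 Ω = 7.038e+04∠-87.6° Ω.
Step 4 — Source phasor: V = 9.58∠-146.5° V = -7.989 - j5.288 V.
Step 5 — Ohm's law: I = V / Z_total = (-7.989 - j5.288) / (2930 - j7.032e+04) = 7.034e-05 - j0.0001165 A.
Step 6 — Convert to polar: |I| = 0.0001361 A, ∠I = -58.9°.

I = 0.0001361∠-58.9° A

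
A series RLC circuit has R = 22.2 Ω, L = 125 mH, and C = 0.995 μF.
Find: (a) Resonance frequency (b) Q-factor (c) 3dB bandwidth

Step 1 — Resonance condition Im(Z)=0 gives ω₀ = 1/√(LC).
Step 2 — ω₀ = 1/√(0.125·9.95e-07) = 2836 rad/s.
Step 3 — f₀ = ω₀/(2π) = 451.3 Hz.
Step 4 — Series Q: Q = ω₀L/R = 2836·0.125/22.2 = 15.97.
Step 5 — 3dB bandwidth: Δω = ω₀/Q = 177.6 rad/s; BW = Δω/(2π) = 28.27 Hz.

(a) f₀ = 451.3 Hz  (b) Q = 15.97  (c) BW = 28.27 Hz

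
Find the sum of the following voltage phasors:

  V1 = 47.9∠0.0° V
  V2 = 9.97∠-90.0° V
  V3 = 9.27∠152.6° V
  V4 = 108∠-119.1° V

Step 1 — Convert each phasor to rectangular form:
  V1 = 47.9·(cos(0.0°) + j·sin(0.0°)) = 47.9 V
  V2 = 9.97·(cos(-90.0°) + j·sin(-90.0°)) = 0 - j9.97 V
  V3 = 9.27·(cos(152.6°) + j·sin(152.6°)) = -8.23 + j4.266 V
  V4 = 108·(cos(-119.1°) + j·sin(-119.1°)) = -52.52 - j94.37 V
Step 2 — Sum components: V_total = -12.85 - j100.1 V.
Step 3 — Convert to polar: |V_total| = 100.9 V, ∠V_total = -97.3°.

V_total = 100.9∠-97.3° V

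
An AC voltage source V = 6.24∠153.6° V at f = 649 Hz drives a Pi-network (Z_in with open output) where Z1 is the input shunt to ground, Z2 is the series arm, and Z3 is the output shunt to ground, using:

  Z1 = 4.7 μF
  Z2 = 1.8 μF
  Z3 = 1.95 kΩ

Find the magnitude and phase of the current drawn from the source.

Step 1 — Angular frequency: ω = 2π·f = 2π·649 = 4078 rad/s.
Step 2 — Component impedances:
  Z1: Z = 1/(jωC) = -j/(ω·C) = 0 - j52.18 Ω
  Z2: Z = 1/(jωC) = -j/(ω·C) = 0 - j136.2 Ω
  Z3: Z = R = 1950 Ω
Step 3 — With open output, the series arm Z2 and the output shunt Z3 appear in series to ground: Z2 + Z3 = 1950 - j136.2 Ω.
Step 4 — Parallel with input shunt Z1: Z_in = Z1 || (Z2 + Z3) = 1.383 - j52.04 Ω = 52.06∠-88.5° Ω.
Step 5 — Source phasor: V = 6.24∠153.6° V = -5.589 + j2.775 V.
Step 6 — Ohm's law: I = V / Z_total = (-5.589 + j2.775) / (1.383 - j52.04) = -0.05613 - j0.1059 A.
Step 7 — Convert to polar: |I| = 0.1199 A, ∠I = -117.9°.

I = 0.1199∠-117.9° A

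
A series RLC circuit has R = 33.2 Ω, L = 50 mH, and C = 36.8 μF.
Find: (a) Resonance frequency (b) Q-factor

Step 1 — Resonance condition Im(Z)=0 gives ω₀ = 1/√(LC).
Step 2 — ω₀ = 1/√(0.05·3.68e-05) = 737.2 rad/s.
Step 3 — f₀ = ω₀/(2π) = 117.3 Hz.
Step 4 — Series Q: Q = ω₀L/R = 737.2·0.05/33.2 = 1.11.

(a) f₀ = 117.3 Hz  (b) Q = 1.11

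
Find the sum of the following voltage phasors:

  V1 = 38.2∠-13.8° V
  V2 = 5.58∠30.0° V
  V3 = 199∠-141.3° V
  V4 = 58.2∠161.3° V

Step 1 — Convert each phasor to rectangular form:
  V1 = 38.2·(cos(-13.8°) + j·sin(-13.8°)) = 37.1 - j9.112 V
  V2 = 5.58·(cos(30.0°) + j·sin(30.0°)) = 4.832 + j2.79 V
  V3 = 199·(cos(-141.3°) + j·sin(-141.3°)) = -155.3 - j124.4 V
  V4 = 58.2·(cos(161.3°) + j·sin(161.3°)) = -55.13 + j18.66 V
Step 2 — Sum components: V_total = -168.5 - j112.1 V.
Step 3 — Convert to polar: |V_total| = 202.4 V, ∠V_total = -146.4°.

V_total = 202.4∠-146.4° V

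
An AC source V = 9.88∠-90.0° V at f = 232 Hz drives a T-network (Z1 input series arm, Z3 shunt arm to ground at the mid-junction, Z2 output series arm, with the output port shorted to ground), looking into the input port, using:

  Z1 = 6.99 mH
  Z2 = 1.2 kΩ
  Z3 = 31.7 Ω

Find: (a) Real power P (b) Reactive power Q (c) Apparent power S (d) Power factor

Step 1 — Angular frequency: ω = 2π·f = 2π·232 = 1458 rad/s.
Step 2 — Component impedances:
  Z1: Z = jωL = j·1458·0.00699 = 0 + j10.19 Ω
  Z2: Z = R = 1200 Ω
  Z3: Z = R = 31.7 Ω
Step 3 — With the output port shorted to ground, the output series arm Z2 runs from the junction to ground; the shunt arm Z3 also runs from the junction to ground. They appear in parallel: Z3 || Z2 = 30.88 Ω.
Step 4 — Series with input arm Z1: Z_in = Z1 + (Z3 || Z2) = 30.88 + j10.19 Ω = 32.52∠18.3° Ω.
Step 5 — Source phasor: V = 9.88∠-90.0° V = 0 - j9.88 V.
Step 6 — Current: I = V / Z = -0.09518 - j0.2885 A = 0.3038∠-108.3° A.
Step 7 — Complex power: S = V·I* = 2.85 + j0.9404 VA.
Step 8 — Real power: P = Re(S) = 2.85 W.
Step 9 — Reactive power: Q = Im(S) = 0.9404 VAR.
Step 10 — Apparent power: |S| = 3.002 VA.
Step 11 — Power factor: PF = P/|S| = 0.9497 (lagging).

(a) P = 2.85 W  (b) Q = 0.9404 VAR  (c) S = 3.002 VA  (d) PF = 0.9497 (lagging)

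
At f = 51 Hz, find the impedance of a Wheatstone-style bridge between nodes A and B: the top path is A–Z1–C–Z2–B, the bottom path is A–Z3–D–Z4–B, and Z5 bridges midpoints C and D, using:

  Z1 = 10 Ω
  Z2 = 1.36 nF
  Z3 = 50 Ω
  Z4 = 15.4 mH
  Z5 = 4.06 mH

Step 1 — Angular frequency: ω = 2π·f = 2π·51 = 320.4 rad/s.
Step 2 — Component impedances:
  Z1: Z = R = 10 Ω
  Z2: Z = 1/(jωC) = -j/(ω·C) = 0 - j2.295e+06 Ω
  Z3: Z = R = 50 Ω
  Z4: Z = jωL = j·320.4·0.0154 = 0 + j4.935 Ω
  Z5: Z = jωL = j·320.4·0.00406 = 0 + j1.301 Ω
Step 3 — Bridge requires nodal analysis (the Z5 bridge couples midpoints C and D, so the two paths cannot be reduced to a simple series/parallel combination). Setting node B to ground and injecting 1 A at node A, the 3-node admittance system at A, C, D solves to V_A = Z_AB = 8.353 + j5.838 Ω = 10.19∠34.9° Ω.

Z = 8.353 + j5.838 Ω = 10.19∠34.9° Ω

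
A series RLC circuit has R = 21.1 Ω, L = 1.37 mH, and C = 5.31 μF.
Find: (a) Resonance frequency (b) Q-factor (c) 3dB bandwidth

Step 1 — Resonance: ω₀ = 1/√(LC) = 1/√(0.00137·5.31e-06) = 1.172e+04 rad/s.
Step 2 — f₀ = ω₀/(2π) = 1866 Hz.
Step 3 — Series Q: Q = ω₀L/R = 1.172e+04·0.00137/21.1 = 0.7613.
Step 4 — Bandwidth: Δω = ω₀/Q = 1.54e+04 rad/s; BW = Δω/(2π) = 2451 Hz.

(a) f₀ = 1866 Hz  (b) Q = 0.7613  (c) BW = 2451 Hz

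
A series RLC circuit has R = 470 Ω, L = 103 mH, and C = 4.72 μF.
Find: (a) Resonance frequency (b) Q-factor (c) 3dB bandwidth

Step 1 — Resonance: ω₀ = 1/√(LC) = 1/√(0.103·4.72e-06) = 1434 rad/s.
Step 2 — f₀ = ω₀/(2π) = 228.3 Hz.
Step 3 — Series Q: Q = ω₀L/R = 1434·0.103/470 = 0.3143.
Step 4 — Bandwidth: Δω = ω₀/Q = 4563 rad/s; BW = Δω/(2π) = 726.2 Hz.

(a) f₀ = 228.3 Hz  (b) Q = 0.3143  (c) BW = 726.2 Hz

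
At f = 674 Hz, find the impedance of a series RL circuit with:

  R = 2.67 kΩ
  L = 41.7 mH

Step 1 — Angular frequency: ω = 2π·f = 2π·674 = 4235 rad/s.
Step 2 — Component impedances:
  R: Z = R = 2670 Ω
  L: Z = jωL = j·4235·0.0417 = 0 + j176.6 Ω
Step 3 — Series combination: Z_total = R + L = 2670 + j176.6 Ω = 2676∠3.8° Ω.

Z = 2670 + j176.6 Ω = 2676∠3.8° Ω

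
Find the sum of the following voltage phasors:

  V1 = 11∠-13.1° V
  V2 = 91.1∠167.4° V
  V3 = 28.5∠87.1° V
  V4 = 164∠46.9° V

Step 1 — Convert each phasor to rectangular form:
  V1 = 11·(cos(-13.1°) + j·sin(-13.1°)) = 10.71 - j2.493 V
  V2 = 91.1·(cos(167.4°) + j·sin(167.4°)) = -88.91 + j19.87 V
  V3 = 28.5·(cos(87.1°) + j·sin(87.1°)) = 1.442 + j28.46 V
  V4 = 164·(cos(46.9°) + j·sin(46.9°)) = 112.1 + j119.7 V
Step 2 — Sum components: V_total = 35.31 + j165.6 V.
Step 3 — Convert to polar: |V_total| = 169.3 V, ∠V_total = 78.0°.

V_total = 169.3∠78.0° V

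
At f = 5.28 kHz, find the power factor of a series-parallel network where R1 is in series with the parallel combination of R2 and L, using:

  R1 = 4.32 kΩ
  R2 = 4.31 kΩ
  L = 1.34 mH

Step 1 — Angular frequency: ω = 2π·f = 2π·5280 = 3.318e+04 rad/s.
Step 2 — Component impedances:
  R1: Z = R = 4320 Ω
  R2: Z = R = 4310 Ω
  L: Z = jωL = j·3.318e+04·0.00134 = 0 + j44.45 Ω
Step 3 — Parallel branch: R2 || L = 1/(1/R2 + 1/L) = 0.4585 + j44.45 Ω.
Step 4 — Series with R1: Z_total = R1 + (R2 || L) = 4320 + j44.45 Ω = 4321∠0.6° Ω.
Step 5 — Power factor: PF = cos(φ) = Re(Z)/|Z| = 4320.46/4320.69 = 0.9999.
Step 6 — Type: Im(Z) = 44.45 ⇒ lagging (phase φ = 0.6°).

PF = 0.9999 (lagging, φ = 0.6°)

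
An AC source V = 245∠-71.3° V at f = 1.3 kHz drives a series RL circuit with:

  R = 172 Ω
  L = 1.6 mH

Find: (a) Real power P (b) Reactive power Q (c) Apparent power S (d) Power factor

Step 1 — Angular frequency: ω = 2π·f = 2π·1300 = 8168 rad/s.
Step 2 — Component impedances:
  R: Z = R = 172 Ω
  L: Z = jωL = j·8168·0.0016 = 0 + j13.07 Ω
Step 3 — Series combination: Z_total = R + L = 172 + j13.07 Ω = 172.5∠4.3° Ω.
Step 4 — Source phasor: V = 245∠-71.3° V = 78.55 - j232.1 V.
Step 5 — Current: I = V / Z = 0.3521 - j1.376 A = 1.42∠-75.6° A.
Step 6 — Complex power: S = V·I* = 347 + j26.36 VA.
Step 7 — Real power: P = Re(S) = 347 W.
Step 8 — Reactive power: Q = Im(S) = 26.36 VAR.
Step 9 — Apparent power: |S| = 348 VA.
Step 10 — Power factor: PF = P/|S| = 0.9971 (lagging).

(a) P = 347 W  (b) Q = 26.36 VAR  (c) S = 348 VA  (d) PF = 0.9971 (lagging)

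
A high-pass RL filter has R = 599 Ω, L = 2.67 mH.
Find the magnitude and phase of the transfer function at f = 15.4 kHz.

Step 1 — Angular frequency: ω = 2π·1.54e+04 = 9.676e+04 rad/s.
Step 2 — Transfer function: H(jω) = jωL/(R + jωL).
Step 3 — Numerator jωL = j·258.4; denominator R + jωL = 599 + j258.4.
Step 4 — H = 0.1568 + j0.3637.
Step 5 — Magnitude: |H| = 0.396 (-8.0 dB); phase: φ = 66.7°.

|H| = 0.396 (-8.0 dB), φ = 66.7°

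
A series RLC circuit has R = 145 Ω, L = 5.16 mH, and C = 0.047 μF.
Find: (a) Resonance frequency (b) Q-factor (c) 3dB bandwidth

Step 1 — Resonance: ω₀ = 1/√(LC) = 1/√(0.00516·4.7e-08) = 6.421e+04 rad/s.
Step 2 — f₀ = ω₀/(2π) = 1.022e+04 Hz.
Step 3 — Series Q: Q = ω₀L/R = 6.421e+04·0.00516/145 = 2.285.
Step 4 — Bandwidth: Δω = ω₀/Q = 2.81e+04 rad/s; BW = Δω/(2π) = 4472 Hz.

(a) f₀ = 1.022e+04 Hz  (b) Q = 2.285  (c) BW = 4472 Hz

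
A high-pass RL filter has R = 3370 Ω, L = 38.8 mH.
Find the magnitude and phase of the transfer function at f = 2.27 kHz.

Step 1 — Angular frequency: ω = 2π·2270 = 1.426e+04 rad/s.
Step 2 — Transfer function: H(jω) = jωL/(R + jωL).
Step 3 — Numerator jωL = j·553.4; denominator R + jωL = 3370 + j553.4.
Step 4 — H = 0.02626 + j0.1599.
Step 5 — Magnitude: |H| = 0.162 (-15.8 dB); phase: φ = 80.7°.

|H| = 0.162 (-15.8 dB), φ = 80.7°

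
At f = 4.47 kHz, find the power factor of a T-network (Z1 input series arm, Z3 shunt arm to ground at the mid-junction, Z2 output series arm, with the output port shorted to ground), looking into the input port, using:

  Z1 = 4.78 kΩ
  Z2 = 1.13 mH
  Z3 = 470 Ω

Step 1 — Angular frequency: ω = 2π·f = 2π·4470 = 2.809e+04 rad/s.
Step 2 — Component impedances:
  Z1: Z = R = 4780 Ω
  Z2: Z = jωL = j·2.809e+04·0.00113 = 0 + j31.74 Ω
  Z3: Z = R = 470 Ω
Step 3 — With the output port shorted to ground, the output series arm Z2 runs from the junction to ground; the shunt arm Z3 also runs from the junction to ground. They appear in parallel: Z3 || Z2 = 2.133 + j31.59 Ω.
Step 4 — Series with input arm Z1: Z_in = Z1 + (Z3 || Z2) = 4782 + j31.59 Ω = 4782∠0.4° Ω.
Step 5 — Power factor: PF = cos(φ) = Re(Z)/|Z| = 4782/4782 = 1.
Step 6 — Type: Im(Z) = 31.59 ⇒ lagging (phase φ = 0.4°).

PF = 1 (lagging, φ = 0.4°)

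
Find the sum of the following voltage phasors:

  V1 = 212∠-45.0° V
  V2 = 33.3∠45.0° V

Step 1 — Convert each phasor to rectangular form:
  V1 = 212·(cos(-45.0°) + j·sin(-45.0°)) = 149.9 - j149.9 V
  V2 = 33.3·(cos(45.0°) + j·sin(45.0°)) = 23.55 + j23.55 V
Step 2 — Sum components: V_total = 173.5 - j126.4 V.
Step 3 — Convert to polar: |V_total| = 214.6 V, ∠V_total = -36.1°.

V_total = 214.6∠-36.1° V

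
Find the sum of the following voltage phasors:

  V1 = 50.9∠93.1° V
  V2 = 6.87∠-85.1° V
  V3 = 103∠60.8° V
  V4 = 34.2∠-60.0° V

Step 1 — Convert each phasor to rectangular form:
  V1 = 50.9·(cos(93.1°) + j·sin(93.1°)) = -2.753 + j50.83 V
  V2 = 6.87·(cos(-85.1°) + j·sin(-85.1°)) = 0.5868 - j6.845 V
  V3 = 103·(cos(60.8°) + j·sin(60.8°)) = 50.25 + j89.91 V
  V4 = 34.2·(cos(-60.0°) + j·sin(-60.0°)) = 17.1 - j29.62 V
Step 2 — Sum components: V_total = 65.18 + j104.3 V.
Step 3 — Convert to polar: |V_total| = 123 V, ∠V_total = 58.0°.

V_total = 123∠58.0° V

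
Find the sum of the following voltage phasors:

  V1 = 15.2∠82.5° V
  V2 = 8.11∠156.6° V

Step 1 — Convert each phasor to rectangular form:
  V1 = 15.2·(cos(82.5°) + j·sin(82.5°)) = 1.984 + j15.07 V
  V2 = 8.11·(cos(156.6°) + j·sin(156.6°)) = -7.443 + j3.221 V
Step 2 — Sum components: V_total = -5.459 + j18.29 V.
Step 3 — Convert to polar: |V_total| = 19.09 V, ∠V_total = 106.6°.

V_total = 19.09∠106.6° V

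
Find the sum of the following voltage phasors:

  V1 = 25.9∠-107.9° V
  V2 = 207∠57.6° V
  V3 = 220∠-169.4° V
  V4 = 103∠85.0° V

Step 1 — Convert each phasor to rectangular form:
  V1 = 25.9·(cos(-107.9°) + j·sin(-107.9°)) = -7.961 - j24.65 V
  V2 = 207·(cos(57.6°) + j·sin(57.6°)) = 110.9 + j174.8 V
  V3 = 220·(cos(-169.4°) + j·sin(-169.4°)) = -216.2 - j40.47 V
  V4 = 103·(cos(85.0°) + j·sin(85.0°)) = 8.977 + j102.6 V
Step 2 — Sum components: V_total = -104.3 + j212.3 V.
Step 3 — Convert to polar: |V_total| = 236.5 V, ∠V_total = 116.2°.

V_total = 236.5∠116.2° V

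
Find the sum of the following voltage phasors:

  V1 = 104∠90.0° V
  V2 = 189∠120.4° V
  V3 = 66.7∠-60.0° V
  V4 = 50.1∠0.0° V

Step 1 — Convert each phasor to rectangular form:
  V1 = 104·(cos(90.0°) + j·sin(90.0°)) = 0 + j104 V
  V2 = 189·(cos(120.4°) + j·sin(120.4°)) = -95.64 + j163 V
  V3 = 66.7·(cos(-60.0°) + j·sin(-60.0°)) = 33.35 - j57.76 V
  V4 = 50.1·(cos(0.0°) + j·sin(0.0°)) = 50.1 V
Step 2 — Sum components: V_total = -12.19 + j209.3 V.
Step 3 — Convert to polar: |V_total| = 209.6 V, ∠V_total = 93.3°.

V_total = 209.6∠93.3° V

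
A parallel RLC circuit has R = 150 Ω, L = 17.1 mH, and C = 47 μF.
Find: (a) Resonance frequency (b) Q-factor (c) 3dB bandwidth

Step 1 — Resonance: ω₀ = 1/√(LC) = 1/√(0.0171·4.7e-05) = 1115 rad/s.
Step 2 — f₀ = ω₀/(2π) = 177.5 Hz.
Step 3 — Parallel Q: Q = R/(ω₀L) = 150/(1115·0.0171) = 7.864.
Step 4 — Bandwidth: Δω = ω₀/Q = 141.8 rad/s; BW = Δω/(2π) = 22.58 Hz.

(a) f₀ = 177.5 Hz  (b) Q = 7.864  (c) BW = 22.58 Hz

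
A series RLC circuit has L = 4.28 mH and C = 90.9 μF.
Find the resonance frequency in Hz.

Step 1 — Resonance condition Im(Z)=0 gives ω₀ = 1/√(LC).
Step 2 — ω₀ = 1/√(0.00428·9.09e-05) = 1603 rad/s.
Step 3 — f₀ = ω₀/(2π) = 255.2 Hz.

f₀ = 255.2 Hz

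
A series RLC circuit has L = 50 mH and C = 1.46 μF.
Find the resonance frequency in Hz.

Step 1 — Resonance condition Im(Z)=0 gives ω₀ = 1/√(LC).
Step 2 — ω₀ = 1/√(0.05·1.46e-06) = 3701 rad/s.
Step 3 — f₀ = ω₀/(2π) = 589.1 Hz.

f₀ = 589.1 Hz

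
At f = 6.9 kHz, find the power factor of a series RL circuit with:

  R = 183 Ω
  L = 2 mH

Step 1 — Angular frequency: ω = 2π·f = 2π·6900 = 4.335e+04 rad/s.
Step 2 — Component impedances:
  R: Z = R = 183 Ω
  L: Z = jωL = j·4.335e+04·0.002 = 0 + j86.71 Ω
Step 3 — Series combination: Z_total = R + L = 183 + j86.71 Ω = 202.5∠25.4° Ω.
Step 4 — Power factor: PF = cos(φ) = Re(Z)/|Z| = 183/202.5 = 0.9037.
Step 5 — Type: Im(Z) = 86.71 ⇒ lagging (phase φ = 25.4°).

PF = 0.9037 (lagging, φ = 25.4°)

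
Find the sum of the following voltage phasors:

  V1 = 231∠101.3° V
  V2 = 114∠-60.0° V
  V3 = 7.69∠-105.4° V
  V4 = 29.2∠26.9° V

Step 1 — Convert each phasor to rectangular form:
  V1 = 231·(cos(101.3°) + j·sin(101.3°)) = -45.26 + j226.5 V
  V2 = 114·(cos(-60.0°) + j·sin(-60.0°)) = 57 - j98.73 V
  V3 = 7.69·(cos(-105.4°) + j·sin(-105.4°)) = -2.042 - j7.414 V
  V4 = 29.2·(cos(26.9°) + j·sin(26.9°)) = 26.04 + j13.21 V
Step 2 — Sum components: V_total = 35.73 + j133.6 V.
Step 3 — Convert to polar: |V_total| = 138.3 V, ∠V_total = 75.0°.

V_total = 138.3∠75.0° V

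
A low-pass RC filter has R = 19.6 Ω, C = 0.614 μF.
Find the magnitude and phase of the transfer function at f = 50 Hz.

Step 1 — Angular frequency: ω = 2π·50 = 314.2 rad/s.
Step 2 — Transfer function: H(jω) = 1/(1 + jωRC).
Step 3 — Denominator: 1 + jωRC = 1 + j·314.2·19.6·6.14e-07 = 1 + j0.003781.
Step 4 — H = 1 - j0.003781.
Step 5 — Magnitude: |H| = 1 (-0.0 dB); phase: φ = -0.2°.

|H| = 1 (-0.0 dB), φ = -0.2°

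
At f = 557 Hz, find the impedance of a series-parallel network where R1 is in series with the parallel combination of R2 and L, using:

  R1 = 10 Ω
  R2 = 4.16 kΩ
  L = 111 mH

Step 1 — Angular frequency: ω = 2π·f = 2π·557 = 3500 rad/s.
Step 2 — Component impedances:
  R1: Z = R = 10 Ω
  R2: Z = R = 4160 Ω
  L: Z = jωL = j·3500·0.111 = 0 + j388.5 Ω
Step 3 — Parallel branch: R2 || L = 1/(1/R2 + 1/L) = 35.96 + j385.1 Ω.
Step 4 — Series with R1: Z_total = R1 + (R2 || L) = 45.96 + j385.1 Ω = 387.8∠83.2° Ω.

Z = 45.96 + j385.1 Ω = 387.8∠83.2° Ω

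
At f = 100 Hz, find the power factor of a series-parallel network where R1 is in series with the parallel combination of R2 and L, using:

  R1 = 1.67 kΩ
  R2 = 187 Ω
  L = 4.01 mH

Step 1 — Angular frequency: ω = 2π·f = 2π·100 = 628.3 rad/s.
Step 2 — Component impedances:
  R1: Z = R = 1670 Ω
  R2: Z = R = 187 Ω
  L: Z = jωL = j·628.3·0.00401 = 0 + j2.52 Ω
Step 3 — Parallel branch: R2 || L = 1/(1/R2 + 1/L) = 0.03394 + j2.519 Ω.
Step 4 — Series with R1: Z_total = R1 + (R2 || L) = 1670 + j2.519 Ω = 1670∠0.1° Ω.
Step 5 — Power factor: PF = cos(φ) = Re(Z)/|Z| = 1670/1670 = 1.
Step 6 — Type: Im(Z) = 2.519 ⇒ lagging (phase φ = 0.1°).

PF = 1 (lagging, φ = 0.1°)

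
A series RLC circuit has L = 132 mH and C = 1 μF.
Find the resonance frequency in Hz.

Step 1 — Resonance condition Im(Z)=0 gives ω₀ = 1/√(LC).
Step 2 — ω₀ = 1/√(0.132·1e-06) = 2752 rad/s.
Step 3 — f₀ = ω₀/(2π) = 438.1 Hz.

f₀ = 438.1 Hz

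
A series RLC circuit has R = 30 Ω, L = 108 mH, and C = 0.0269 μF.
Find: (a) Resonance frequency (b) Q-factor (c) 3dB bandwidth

Step 1 — Resonance: ω₀ = 1/√(LC) = 1/√(0.108·2.69e-08) = 1.855e+04 rad/s.
Step 2 — f₀ = ω₀/(2π) = 2953 Hz.
Step 3 — Series Q: Q = ω₀L/R = 1.855e+04·0.108/30 = 66.79.
Step 4 — Bandwidth: Δω = ω₀/Q = 277.8 rad/s; BW = Δω/(2π) = 44.21 Hz.

(a) f₀ = 2953 Hz  (b) Q = 66.79  (c) BW = 44.21 Hz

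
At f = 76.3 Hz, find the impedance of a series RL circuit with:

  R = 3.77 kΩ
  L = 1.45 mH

Step 1 — Angular frequency: ω = 2π·f = 2π·76.3 = 479.4 rad/s.
Step 2 — Component impedances:
  R: Z = R = 3770 Ω
  L: Z = jωL = j·479.4·0.00145 = 0 + j0.6951 Ω
Step 3 — Series combination: Z_total = R + L = 3770 + j0.6951 Ω = 3770∠0.0° Ω.

Z = 3770 + j0.6951 Ω = 3770∠0.0° Ω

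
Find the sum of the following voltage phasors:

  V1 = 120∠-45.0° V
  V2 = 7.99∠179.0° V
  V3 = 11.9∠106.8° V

Step 1 — Convert each phasor to rectangular form:
  V1 = 120·(cos(-45.0°) + j·sin(-45.0°)) = 84.85 - j84.85 V
  V2 = 7.99·(cos(179.0°) + j·sin(179.0°)) = -7.989 + j0.1394 V
  V3 = 11.9·(cos(106.8°) + j·sin(106.8°)) = -3.439 + j11.39 V
Step 2 — Sum components: V_total = 73.42 - j73.32 V.
Step 3 — Convert to polar: |V_total| = 103.8 V, ∠V_total = -45.0°.

V_total = 103.8∠-45.0° V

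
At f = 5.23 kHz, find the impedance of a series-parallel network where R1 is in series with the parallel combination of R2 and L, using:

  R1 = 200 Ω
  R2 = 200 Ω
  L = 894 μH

Step 1 — Angular frequency: ω = 2π·f = 2π·5230 = 3.286e+04 rad/s.
Step 2 — Component impedances:
  R1: Z = R = 200 Ω
  R2: Z = R = 200 Ω
  L: Z = jωL = j·3.286e+04·0.000894 = 0 + j29.38 Ω
Step 3 — Parallel branch: R2 || L = 1/(1/R2 + 1/L) = 4.224 + j28.76 Ω.
Step 4 — Series with R1: Z_total = R1 + (R2 || L) = 204.2 + j28.76 Ω = 206.2∠8.0° Ω.

Z = 204.2 + j28.76 Ω = 206.2∠8.0° Ω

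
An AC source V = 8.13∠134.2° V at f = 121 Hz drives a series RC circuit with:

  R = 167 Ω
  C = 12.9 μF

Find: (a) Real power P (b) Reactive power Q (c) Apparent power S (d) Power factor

Step 1 — Angular frequency: ω = 2π·f = 2π·121 = 760.3 rad/s.
Step 2 — Component impedances:
  R: Z = R = 167 Ω
  C: Z = 1/(jωC) = -j/(ω·C) = 0 - j102 Ω
Step 3 — Series combination: Z_total = R + C = 167 - j102 Ω = 195.7∠-31.4° Ω.
Step 4 — Source phasor: V = 8.13∠134.2° V = -5.668 + j5.828 V.
Step 5 — Current: I = V / Z = -0.04025 + j0.01033 A = 0.04155∠165.6° A.
Step 6 — Complex power: S = V·I* = 0.2883 - j0.176 VA.
Step 7 — Real power: P = Re(S) = 0.2883 W.
Step 8 — Reactive power: Q = Im(S) = -0.176 VAR.
Step 9 — Apparent power: |S| = 0.3378 VA.
Step 10 — Power factor: PF = P/|S| = 0.8535 (leading).

(a) P = 0.2883 W  (b) Q = -0.176 VAR  (c) S = 0.3378 VA  (d) PF = 0.8535 (leading)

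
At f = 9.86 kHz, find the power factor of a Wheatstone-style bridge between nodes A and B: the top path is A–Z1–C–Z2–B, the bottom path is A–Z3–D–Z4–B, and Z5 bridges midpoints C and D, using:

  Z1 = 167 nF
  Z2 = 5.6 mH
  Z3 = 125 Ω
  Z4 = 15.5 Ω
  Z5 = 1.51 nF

Step 1 — Angular frequency: ω = 2π·f = 2π·9860 = 6.195e+04 rad/s.
Step 2 — Component impedances:
  Z1: Z = 1/(jωC) = -j/(ω·C) = 0 - j96.66 Ω
  Z2: Z = jωL = j·6.195e+04·0.0056 = 0 + j346.9 Ω
  Z3: Z = R = 125 Ω
  Z4: Z = R = 15.5 Ω
  Z5: Z = 1/(jωC) = -j/(ω·C) = 0 - j1.069e+04 Ω
Step 3 — Bridge requires nodal analysis (the Z5 bridge couples midpoints C and D, so the two paths cannot be reduced to a simple series/parallel combination). Setting node B to ground and injecting 1 A at node A, the 3-node admittance system at A, C, D solves to V_A = Z_AB = 108.8 + j58.75 Ω = 123.6∠28.4° Ω.
Step 4 — Power factor: PF = cos(φ) = Re(Z)/|Z| = 108.756/123.611 = 0.8798.
Step 5 — Type: Im(Z) = 58.75 ⇒ lagging (phase φ = 28.4°).

PF = 0.8798 (lagging, φ = 28.4°)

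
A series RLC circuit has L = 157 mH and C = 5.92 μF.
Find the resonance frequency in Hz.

Step 1 — Resonance condition Im(Z)=0 gives ω₀ = 1/√(LC).
Step 2 — ω₀ = 1/√(0.157·5.92e-06) = 1037 rad/s.
Step 3 — f₀ = ω₀/(2π) = 165.1 Hz.

f₀ = 165.1 Hz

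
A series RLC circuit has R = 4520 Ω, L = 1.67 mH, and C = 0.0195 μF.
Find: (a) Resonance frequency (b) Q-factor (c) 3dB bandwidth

Step 1 — Resonance: ω₀ = 1/√(LC) = 1/√(0.00167·1.95e-08) = 1.752e+05 rad/s.
Step 2 — f₀ = ω₀/(2π) = 2.789e+04 Hz.
Step 3 — Series Q: Q = ω₀L/R = 1.752e+05·0.00167/4520 = 0.06474.
Step 4 — Bandwidth: Δω = ω₀/Q = 2.707e+06 rad/s; BW = Δω/(2π) = 4.308e+05 Hz.

(a) f₀ = 2.789e+04 Hz  (b) Q = 0.06474  (c) BW = 4.308e+05 Hz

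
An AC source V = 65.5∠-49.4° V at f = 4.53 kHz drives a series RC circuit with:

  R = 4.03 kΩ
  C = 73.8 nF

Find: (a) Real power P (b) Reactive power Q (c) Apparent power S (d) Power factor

Step 1 — Angular frequency: ω = 2π·f = 2π·4530 = 2.846e+04 rad/s.
Step 2 — Component impedances:
  R: Z = R = 4030 Ω
  C: Z = 1/(jωC) = -j/(ω·C) = 0 - j476.1 Ω
Step 3 — Series combination: Z_total = R + C = 4030 - j476.1 Ω = 4058∠-6.7° Ω.
Step 4 — Source phasor: V = 65.5∠-49.4° V = 42.63 - j49.73 V.
Step 5 — Current: I = V / Z = 0.01187 - j0.01094 A = 0.01614∠-42.7° A.
Step 6 — Complex power: S = V·I* = 1.05 - j0.124 VA.
Step 7 — Real power: P = Re(S) = 1.05 W.
Step 8 — Reactive power: Q = Im(S) = -0.124 VAR.
Step 9 — Apparent power: |S| = 1.057 VA.
Step 10 — Power factor: PF = P/|S| = 0.9931 (leading).

(a) P = 1.05 W  (b) Q = -0.124 VAR  (c) S = 1.057 VA  (d) PF = 0.9931 (leading)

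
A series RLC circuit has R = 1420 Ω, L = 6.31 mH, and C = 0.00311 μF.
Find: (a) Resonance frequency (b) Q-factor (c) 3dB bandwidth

Step 1 — Resonance: ω₀ = 1/√(LC) = 1/√(0.00631·3.11e-09) = 2.257e+05 rad/s.
Step 2 — f₀ = ω₀/(2π) = 3.593e+04 Hz.
Step 3 — Series Q: Q = ω₀L/R = 2.257e+05·0.00631/1420 = 1.003.
Step 4 — Bandwidth: Δω = ω₀/Q = 2.25e+05 rad/s; BW = Δω/(2π) = 3.582e+04 Hz.

(a) f₀ = 3.593e+04 Hz  (b) Q = 1.003  (c) BW = 3.582e+04 Hz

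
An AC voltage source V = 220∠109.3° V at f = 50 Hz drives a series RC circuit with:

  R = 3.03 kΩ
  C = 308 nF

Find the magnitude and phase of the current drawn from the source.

Step 1 — Angular frequency: ω = 2π·f = 2π·50 = 314.2 rad/s.
Step 2 — Component impedances:
  R: Z = R = 3030 Ω
  C: Z = 1/(jωC) = -j/(ω·C) = 0 - j1.033e+04 Ω
Step 3 — Series combination: Z_total = R + C = 3030 - j1.033e+04 Ω = 1.077e+04∠-73.7° Ω.
Step 4 — Source phasor: V = 220∠109.3° V = -72.71 + j207.6 V.
Step 5 — Ohm's law: I = V / Z_total = (-72.71 + j207.6) / (3030 - j1.033e+04) = -0.0204 - j0.001055 A.
Step 6 — Convert to polar: |I| = 0.02043 A, ∠I = -177.0°.

I = 0.02043∠-177.0° A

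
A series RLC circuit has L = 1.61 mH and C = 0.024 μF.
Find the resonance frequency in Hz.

Step 1 — Resonance condition Im(Z)=0 gives ω₀ = 1/√(LC).
Step 2 — ω₀ = 1/√(0.00161·2.4e-08) = 1.609e+05 rad/s.
Step 3 — f₀ = ω₀/(2π) = 2.56e+04 Hz.

f₀ = 2.56e+04 Hz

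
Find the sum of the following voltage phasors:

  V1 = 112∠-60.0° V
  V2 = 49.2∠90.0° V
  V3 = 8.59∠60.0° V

Step 1 — Convert each phasor to rectangular form:
  V1 = 112·(cos(-60.0°) + j·sin(-60.0°)) = 56 - j96.99 V
  V2 = 49.2·(cos(90.0°) + j·sin(90.0°)) = 0 + j49.2 V
  V3 = 8.59·(cos(60.0°) + j·sin(60.0°)) = 4.295 + j7.439 V
Step 2 — Sum components: V_total = 60.3 - j40.36 V.
Step 3 — Convert to polar: |V_total| = 72.55 V, ∠V_total = -33.8°.

V_total = 72.55∠-33.8° V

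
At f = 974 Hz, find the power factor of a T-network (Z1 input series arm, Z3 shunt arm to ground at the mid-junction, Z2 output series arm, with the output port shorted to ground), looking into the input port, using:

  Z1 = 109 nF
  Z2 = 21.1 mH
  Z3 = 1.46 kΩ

Step 1 — Angular frequency: ω = 2π·f = 2π·974 = 6120 rad/s.
Step 2 — Component impedances:
  Z1: Z = 1/(jωC) = -j/(ω·C) = 0 - j1499 Ω
  Z2: Z = jωL = j·6120·0.0211 = 0 + j129.1 Ω
  Z3: Z = R = 1460 Ω
Step 3 — With the output port shorted to ground, the output series arm Z2 runs from the junction to ground; the shunt arm Z3 also runs from the junction to ground. They appear in parallel: Z3 || Z2 = 11.33 + j128.1 Ω.
Step 4 — Series with input arm Z1: Z_in = Z1 + (Z3 || Z2) = 11.33 - j1371 Ω = 1371∠-89.5° Ω.
Step 5 — Power factor: PF = cos(φ) = Re(Z)/|Z| = 11.332/1371 = 0.008265.
Step 6 — Type: Im(Z) = -1371 ⇒ leading (phase φ = -89.5°).

PF = 0.008265 (leading, φ = -89.5°)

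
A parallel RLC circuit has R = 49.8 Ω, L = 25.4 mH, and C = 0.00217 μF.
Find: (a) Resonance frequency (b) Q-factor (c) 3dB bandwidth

Step 1 — Resonance: ω₀ = 1/√(LC) = 1/√(0.0254·2.17e-09) = 1.347e+05 rad/s.
Step 2 — f₀ = ω₀/(2π) = 2.144e+04 Hz.
Step 3 — Parallel Q: Q = R/(ω₀L) = 49.8/(1.347e+05·0.0254) = 0.01456.
Step 4 — Bandwidth: Δω = ω₀/Q = 9.254e+06 rad/s; BW = Δω/(2π) = 1.473e+06 Hz.

(a) f₀ = 2.144e+04 Hz  (b) Q = 0.01456  (c) BW = 1.473e+06 Hz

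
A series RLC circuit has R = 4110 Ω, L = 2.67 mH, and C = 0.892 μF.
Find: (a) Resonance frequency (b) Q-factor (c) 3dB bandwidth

Step 1 — Resonance condition Im(Z)=0 gives ω₀ = 1/√(LC).
Step 2 — ω₀ = 1/√(0.00267·8.92e-07) = 2.049e+04 rad/s.
Step 3 — f₀ = ω₀/(2π) = 3261 Hz.
Step 4 — Series Q: Q = ω₀L/R = 2.049e+04·0.00267/4110 = 0.01331.
Step 5 — 3dB bandwidth: Δω = ω₀/Q = 1.539e+06 rad/s; BW = Δω/(2π) = 2.45e+05 Hz.

(a) f₀ = 3261 Hz  (b) Q = 0.01331  (c) BW = 2.45e+05 Hz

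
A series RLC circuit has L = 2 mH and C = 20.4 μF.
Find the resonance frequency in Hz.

Step 1 — Resonance condition Im(Z)=0 gives ω₀ = 1/√(LC).
Step 2 — ω₀ = 1/√(0.002·2.04e-05) = 4951 rad/s.
Step 3 — f₀ = ω₀/(2π) = 787.9 Hz.

f₀ = 787.9 Hz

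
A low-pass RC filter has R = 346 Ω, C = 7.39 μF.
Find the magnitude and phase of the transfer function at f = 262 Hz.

Step 1 — Angular frequency: ω = 2π·262 = 1646 rad/s.
Step 2 — Transfer function: H(jω) = 1/(1 + jωRC).
Step 3 — Denominator: 1 + jωRC = 1 + j·1646·346·7.39e-06 = 1 + j4.209.
Step 4 — H = 0.05343 - j0.2249.
Step 5 — Magnitude: |H| = 0.2311 (-12.7 dB); phase: φ = -76.6°.

|H| = 0.2311 (-12.7 dB), φ = -76.6°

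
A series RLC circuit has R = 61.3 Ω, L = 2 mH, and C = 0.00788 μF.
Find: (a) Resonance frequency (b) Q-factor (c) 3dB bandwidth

Step 1 — Resonance condition Im(Z)=0 gives ω₀ = 1/√(LC).
Step 2 — ω₀ = 1/√(0.002·7.88e-09) = 2.519e+05 rad/s.
Step 3 — f₀ = ω₀/(2π) = 4.009e+04 Hz.
Step 4 — Series Q: Q = ω₀L/R = 2.519e+05·0.002/61.3 = 8.218.
Step 5 — 3dB bandwidth: Δω = ω₀/Q = 3.065e+04 rad/s; BW = Δω/(2π) = 4878 Hz.

(a) f₀ = 4.009e+04 Hz  (b) Q = 8.218  (c) BW = 4878 Hz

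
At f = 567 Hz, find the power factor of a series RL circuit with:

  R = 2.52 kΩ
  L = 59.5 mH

Step 1 — Angular frequency: ω = 2π·f = 2π·567 = 3563 rad/s.
Step 2 — Component impedances:
  R: Z = R = 2520 Ω
  L: Z = jωL = j·3563·0.0595 = 0 + j212 Ω
Step 3 — Series combination: Z_total = R + L = 2520 + j212 Ω = 2529∠4.8° Ω.
Step 4 — Power factor: PF = cos(φ) = Re(Z)/|Z| = 2520/2528.9 = 0.9965.
Step 5 — Type: Im(Z) = 212 ⇒ lagging (phase φ = 4.8°).

PF = 0.9965 (lagging, φ = 4.8°)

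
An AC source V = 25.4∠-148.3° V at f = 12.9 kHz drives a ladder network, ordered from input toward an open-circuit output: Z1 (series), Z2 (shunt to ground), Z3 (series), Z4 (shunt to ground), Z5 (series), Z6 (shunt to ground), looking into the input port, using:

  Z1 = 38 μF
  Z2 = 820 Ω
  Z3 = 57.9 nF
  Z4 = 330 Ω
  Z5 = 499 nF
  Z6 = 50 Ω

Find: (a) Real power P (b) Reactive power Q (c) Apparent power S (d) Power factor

Step 1 — Angular frequency: ω = 2π·f = 2π·1.29e+04 = 8.105e+04 rad/s.
Step 2 — Component impedances:
  Z1: Z = 1/(jωC) = -j/(ω·C) = 0 - j0.3247 Ω
  Z2: Z = R = 820 Ω
  Z3: Z = 1/(jωC) = -j/(ω·C) = 0 - j213.1 Ω
  Z4: Z = R = 330 Ω
  Z5: Z = 1/(jωC) = -j/(ω·C) = 0 - j24.72 Ω
  Z6: Z = R = 50 Ω
Step 3 — Ladder network (open output): work backward from the far end, alternating series and parallel combinations. Z_in = 94.41 - j194.7 Ω = 216.4∠-64.1° Ω.
Step 4 — Source phasor: V = 25.4∠-148.3° V = -21.61 - j13.35 V.
Step 5 — Current: I = V / Z = 0.01193 - j0.1168 A = 0.1174∠-84.2° A.
Step 6 — Complex power: S = V·I* = 1.301 - j2.683 VA.
Step 7 — Real power: P = Re(S) = 1.301 W.
Step 8 — Reactive power: Q = Im(S) = -2.683 VAR.
Step 9 — Apparent power: |S| = 2.981 VA.
Step 10 — Power factor: PF = P/|S| = 0.4363 (leading).

(a) P = 1.301 W  (b) Q = -2.683 VAR  (c) S = 2.981 VA  (d) PF = 0.4363 (leading)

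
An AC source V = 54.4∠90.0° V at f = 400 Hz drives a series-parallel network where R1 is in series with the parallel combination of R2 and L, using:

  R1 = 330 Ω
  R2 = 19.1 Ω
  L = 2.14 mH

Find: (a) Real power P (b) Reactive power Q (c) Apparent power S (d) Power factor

Step 1 — Angular frequency: ω = 2π·f = 2π·400 = 2513 rad/s.
Step 2 — Component impedances:
  R1: Z = R = 330 Ω
  R2: Z = R = 19.1 Ω
  L: Z = jωL = j·2513·0.00214 = 0 + j5.378 Ω
Step 3 — Parallel branch: R2 || L = 1/(1/R2 + 1/L) = 1.403 + j4.983 Ω.
Step 4 — Series with R1: Z_total = R1 + (R2 || L) = 331.4 + j4.983 Ω = 331.4∠0.9° Ω.
Step 5 — Source phasor: V = 54.4∠90.0° V = 0 + j54.4 V.
Step 6 — Current: I = V / Z = 0.002468 + j0.1641 A = 0.1641∠89.1° A.
Step 7 — Complex power: S = V·I* = 8.928 + j0.1342 VA.
Step 8 — Real power: P = Re(S) = 8.928 W.
Step 9 — Reactive power: Q = Im(S) = 0.1342 VAR.
Step 10 — Apparent power: |S| = 8.929 VA.
Step 11 — Power factor: PF = P/|S| = 0.9999 (lagging).

(a) P = 8.928 W  (b) Q = 0.1342 VAR  (c) S = 8.929 VA  (d) PF = 0.9999 (lagging)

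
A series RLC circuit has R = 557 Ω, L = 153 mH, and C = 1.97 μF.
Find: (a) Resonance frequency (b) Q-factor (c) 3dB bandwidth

Step 1 — Resonance: ω₀ = 1/√(LC) = 1/√(0.153·1.97e-06) = 1821 rad/s.
Step 2 — f₀ = ω₀/(2π) = 289.9 Hz.
Step 3 — Series Q: Q = ω₀L/R = 1821·0.153/557 = 0.5003.
Step 4 — Bandwidth: Δω = ω₀/Q = 3641 rad/s; BW = Δω/(2π) = 579.4 Hz.

(a) f₀ = 289.9 Hz  (b) Q = 0.5003  (c) BW = 579.4 Hz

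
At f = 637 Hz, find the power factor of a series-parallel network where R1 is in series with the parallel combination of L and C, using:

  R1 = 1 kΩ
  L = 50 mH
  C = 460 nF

Step 1 — Angular frequency: ω = 2π·f = 2π·637 = 4002 rad/s.
Step 2 — Component impedances:
  R1: Z = R = 1000 Ω
  L: Z = jωL = j·4002·0.05 = 0 + j200.1 Ω
  C: Z = 1/(jωC) = -j/(ω·C) = 0 - j543.2 Ω
Step 3 — Parallel branch: L || C = 1/(1/L + 1/C) = 0 + j316.9 Ω.
Step 4 — Series with R1: Z_total = R1 + (L || C) = 1000 + j316.9 Ω = 1049∠17.6° Ω.
Step 5 — Power factor: PF = cos(φ) = Re(Z)/|Z| = 1000/1049 = 0.9533.
Step 6 — Type: Im(Z) = 316.9 ⇒ lagging (phase φ = 17.6°).

PF = 0.9533 (lagging, φ = 17.6°)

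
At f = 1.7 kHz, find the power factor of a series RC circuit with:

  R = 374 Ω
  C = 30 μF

Step 1 — Angular frequency: ω = 2π·f = 2π·1700 = 1.068e+04 rad/s.
Step 2 — Component impedances:
  R: Z = R = 374 Ω
  C: Z = 1/(jωC) = -j/(ω·C) = 0 - j3.121 Ω
Step 3 — Series combination: Z_total = R + C = 374 - j3.121 Ω = 374∠-0.5° Ω.
Step 4 — Power factor: PF = cos(φ) = Re(Z)/|Z| = 374/374 = 1.
Step 5 — Type: Im(Z) = -3.121 ⇒ leading (phase φ = -0.5°).

PF = 1 (leading, φ = -0.5°)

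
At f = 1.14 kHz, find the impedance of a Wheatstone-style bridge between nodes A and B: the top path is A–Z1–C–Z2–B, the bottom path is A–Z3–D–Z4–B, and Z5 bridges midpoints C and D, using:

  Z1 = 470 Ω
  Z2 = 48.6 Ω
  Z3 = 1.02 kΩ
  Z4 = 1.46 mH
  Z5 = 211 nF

Step 1 — Angular frequency: ω = 2π·f = 2π·1140 = 7163 rad/s.
Step 2 — Component impedances:
  Z1: Z = R = 470 Ω
  Z2: Z = R = 48.6 Ω
  Z3: Z = R = 1020 Ω
  Z4: Z = jωL = j·7163·0.00146 = 0 + j10.46 Ω
  Z5: Z = 1/(jωC) = -j/(ω·C) = 0 - j661.7 Ω
Step 3 — Bridge requires nodal analysis (the Z5 bridge couples midpoints C and D, so the two paths cannot be reduced to a simple series/parallel combination). Setting node B to ground and injecting 1 A at node A, the 3-node admittance system at A, C, D solves to V_A = Z_AB = 343.4 - j0.3518 Ω = 343.4∠-0.1° Ω.

Z = 343.4 - j0.3518 Ω = 343.4∠-0.1° Ω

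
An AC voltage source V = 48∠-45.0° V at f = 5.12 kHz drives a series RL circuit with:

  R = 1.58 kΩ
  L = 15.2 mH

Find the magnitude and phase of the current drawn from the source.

Step 1 — Angular frequency: ω = 2π·f = 2π·5120 = 3.217e+04 rad/s.
Step 2 — Component impedances:
  R: Z = R = 1580 Ω
  L: Z = jωL = j·3.217e+04·0.0152 = 0 + j489 Ω
Step 3 — Series combination: Z_total = R + L = 1580 + j489 Ω = 1654∠17.2° Ω.
Step 4 — Source phasor: V = 48∠-45.0° V = 33.94 - j33.94 V.
Step 5 — Ohm's law: I = V / Z_total = (33.94 - j33.94) / (1580 + j489) = 0.01354 - j0.02567 A.
Step 6 — Convert to polar: |I| = 0.02902 A, ∠I = -62.2°.

I = 0.02902∠-62.2° A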